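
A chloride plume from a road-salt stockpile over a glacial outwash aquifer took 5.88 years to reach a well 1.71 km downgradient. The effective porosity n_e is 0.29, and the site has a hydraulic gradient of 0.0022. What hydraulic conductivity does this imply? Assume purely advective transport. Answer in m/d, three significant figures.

t = 5.88 years = 2146 d
L = 1.71 km = 1710 m
v = L / t = 1710 / 2146 = 0.7968 m/d
K = v · n / i = 0.7968 × 0.29 / 0.0022 = 105 m/d

105 m/d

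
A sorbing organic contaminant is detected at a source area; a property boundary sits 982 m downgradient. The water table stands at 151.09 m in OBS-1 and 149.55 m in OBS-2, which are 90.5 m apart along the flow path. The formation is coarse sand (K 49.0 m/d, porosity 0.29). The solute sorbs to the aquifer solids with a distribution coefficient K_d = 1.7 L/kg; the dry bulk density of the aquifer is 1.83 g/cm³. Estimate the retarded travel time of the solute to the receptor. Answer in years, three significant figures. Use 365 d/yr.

Hydraulic gradient i = (151.09 − 149.55) / 90.5 = 1.54 / 90.5 = 0.01702
Darcy flux q = K·i = 49.0 × 0.01702 = 0.8338 m/d
v = Ki/n = 49.0·0.01702/0.29 = 2.875 m/d
Retardation R = 1 + ρ_b·K_d/n = 1 + 1.83×1.7/0.29 = 11.73
Contaminant velocity v_c = v/R = 2.875/11.73 = 0.2452 m/d
t = L/v_c = 982/0.2452 = 4005 d
   = 4005/365 = 11.0 yr

11.0 years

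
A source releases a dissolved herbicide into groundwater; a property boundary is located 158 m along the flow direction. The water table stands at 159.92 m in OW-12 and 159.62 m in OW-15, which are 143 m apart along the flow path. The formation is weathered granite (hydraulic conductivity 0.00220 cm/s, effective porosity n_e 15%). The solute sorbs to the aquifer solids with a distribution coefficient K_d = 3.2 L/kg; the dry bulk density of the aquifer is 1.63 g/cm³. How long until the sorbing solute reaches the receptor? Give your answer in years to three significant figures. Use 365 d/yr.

582 years

Hydraulic gradient i = (159.92 − 159.62) / 143 = 0.30 / 143 = 0.002098
K = 0.00220 cm/s × 864 = 1.901 m/d
Darcy flux q = K·i = 1.901 × 0.002098 = 0.003988 m/d
Average linear velocity = 0.003988 / 0.15 = 0.02658 m/d
Retardation R = 1 + ρ_b·K_d/n = 1 + 1.63×3.2/0.15 = 35.77
Contaminant velocity v_c = v/R = 0.02658/35.77 = 7.431e-4 m/d
t = L/v_c = 158/7.431e-4 = 212600 d
   = 212600/365 = 582 yr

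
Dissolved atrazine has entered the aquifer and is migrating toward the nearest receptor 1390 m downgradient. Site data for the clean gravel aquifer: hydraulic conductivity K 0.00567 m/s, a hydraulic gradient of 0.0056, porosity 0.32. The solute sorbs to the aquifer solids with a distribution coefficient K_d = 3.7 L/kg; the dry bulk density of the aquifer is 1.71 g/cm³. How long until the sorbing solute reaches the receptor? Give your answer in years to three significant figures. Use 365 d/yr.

K = 0.00567 m/s × 86400 s/d = 489.9 m/d
q = Ki = 489.9 × 0.0056 = 2.743 m/d
v = Ki/n = 489.9·0.0056/0.32 = 8.573 m/d
Retardation R = 1 + ρ_b·K_d/n = 1 + 1.71×3.7/0.32 = 20.77
Contaminant velocity v_c = v/R = 8.573/20.77 = 0.4127 m/d
t = L/v_c = 1390/0.4127 = 3368 d
   = 3368/365 = 9.23 yr

9.23 years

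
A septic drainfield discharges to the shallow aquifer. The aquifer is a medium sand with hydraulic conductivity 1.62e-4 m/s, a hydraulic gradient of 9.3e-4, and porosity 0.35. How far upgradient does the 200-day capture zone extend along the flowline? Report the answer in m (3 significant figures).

K = 1.62e-4 m/s × 86400 s/d = 14.00 m/d
Darcy flux q = K·i = 14.00 × 9.3e-4 = 0.01302 m/d
v = Ki/n = 14.00·9.3e-4/0.35 = 0.03719 m/d
L = v × T = 0.03719 × 200 = 7.438 m

7.44 m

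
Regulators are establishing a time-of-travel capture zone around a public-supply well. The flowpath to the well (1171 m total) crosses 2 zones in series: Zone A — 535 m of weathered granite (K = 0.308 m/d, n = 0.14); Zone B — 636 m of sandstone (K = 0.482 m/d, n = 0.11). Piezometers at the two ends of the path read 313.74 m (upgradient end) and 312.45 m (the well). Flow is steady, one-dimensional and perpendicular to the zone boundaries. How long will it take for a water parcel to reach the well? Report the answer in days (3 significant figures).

Total head drop ΔH = 313.74 − 312.45 = 1.29 m
Continuity: the same q passes through each zone, so ΔH = q·Σ(L_j/K_j) — the zones act as resistances in series.
Σ(L/K) = 535/0.308 + 636/0.482 = 1737 + 1320 = 3057 d
q = ΔH / Σ(L/K) = 1.29 / 3057 = 4.220e-4 m/d (same in every zone)
Zone A: v = q/n = 4.220e-4/0.14 = 0.003015 m/d → t_A = 535/0.003015 = 177500 d
Zone B: v = q/n = 4.220e-4/0.11 = 0.003837 m/d → t_B = 636/0.003837 = 165800 d
Total t = 177500 + 165800 = 343200 d

343000 days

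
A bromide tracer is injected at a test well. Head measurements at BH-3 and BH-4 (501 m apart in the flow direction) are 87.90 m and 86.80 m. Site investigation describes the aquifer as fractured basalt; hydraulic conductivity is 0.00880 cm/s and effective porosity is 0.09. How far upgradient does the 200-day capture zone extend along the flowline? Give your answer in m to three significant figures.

37.1 m

Hydraulic gradient i = (87.90 − 86.80) / 501 = 1.10 / 501 = 0.002196
K = 0.00880 cm/s × 864 = 7.603 m/d
Specific discharge q = 7.603 × 0.002196 = 0.01669 m/d
Average linear velocity = 0.01669 / 0.09 = 0.1855 m/d
L = v × T = 0.1855 × 200 = 37.10 m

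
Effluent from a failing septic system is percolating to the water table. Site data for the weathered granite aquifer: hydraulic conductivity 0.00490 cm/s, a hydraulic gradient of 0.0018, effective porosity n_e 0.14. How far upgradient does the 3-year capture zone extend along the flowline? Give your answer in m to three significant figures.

K = 0.00490 cm/s × 864 = 4.234 m/d
q = Ki = 4.234 × 0.0018 = 0.007620 m/d
Seepage velocity v = q / n = 0.007620 / 0.14 = 0.05443 m/d
T = 3 yr × 365 = 1095 d
L = v × T = 0.05443 × 1095 = 59.60 m

59.6 m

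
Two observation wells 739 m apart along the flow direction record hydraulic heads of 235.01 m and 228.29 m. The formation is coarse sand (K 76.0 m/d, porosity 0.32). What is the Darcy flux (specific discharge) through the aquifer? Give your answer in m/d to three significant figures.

0.691 m/d

Hydraulic gradient i = (235.01 − 228.29) / 739 = 6.72 / 739 = 0.009093
Darcy flux q = K·i = 76.0 × 0.009093 = 0.6911 m/d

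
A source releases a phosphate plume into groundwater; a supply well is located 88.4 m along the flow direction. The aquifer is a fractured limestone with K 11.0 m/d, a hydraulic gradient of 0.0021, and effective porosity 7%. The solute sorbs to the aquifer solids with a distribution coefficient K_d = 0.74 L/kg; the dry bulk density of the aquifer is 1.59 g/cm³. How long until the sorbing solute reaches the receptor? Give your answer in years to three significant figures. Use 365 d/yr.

q = Ki = 11.0 × 0.0021 = 0.02310 m/d
Seepage velocity v = q / n = 0.02310 / 0.07 = 0.3300 m/d
Retardation R = 1 + ρ_b·K_d/n = 1 + 1.59×0.74/0.07 = 17.81
Contaminant velocity v_c = v/R = 0.3300/17.81 = 0.01853 m/d
t = L/v_c = 88.4/0.01853 = 4771 d
   = 4771/365 = 13.1 yr

13.1 years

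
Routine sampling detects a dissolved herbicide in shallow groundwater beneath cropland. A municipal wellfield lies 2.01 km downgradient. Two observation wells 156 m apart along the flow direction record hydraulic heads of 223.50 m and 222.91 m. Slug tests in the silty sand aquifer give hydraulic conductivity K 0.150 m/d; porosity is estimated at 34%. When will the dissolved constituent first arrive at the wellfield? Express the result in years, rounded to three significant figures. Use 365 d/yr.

3300 years

Hydraulic gradient i = (223.50 − 222.91) / 156 = 0.59 / 156 = 0.003782
Specific discharge q = 0.150 × 0.003782 = 5.673e-4 m/d
Seepage velocity v = q / n = 5.673e-4 / 0.34 = 0.001669 m/d
L = 2.01 km = 2010 m
t = L / v = 2010 / 0.001669 = 1.205e6 d
   = 1.205e6 / 365 = 3300 yr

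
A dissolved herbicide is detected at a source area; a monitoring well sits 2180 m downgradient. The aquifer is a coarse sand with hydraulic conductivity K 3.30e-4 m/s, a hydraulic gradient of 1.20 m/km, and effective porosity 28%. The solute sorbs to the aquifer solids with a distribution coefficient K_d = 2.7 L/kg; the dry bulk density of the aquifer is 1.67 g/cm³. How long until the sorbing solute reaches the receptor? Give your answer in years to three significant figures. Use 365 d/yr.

836 years

K = 3.30e-4 m/s × 86400 s/d = 28.51 m/d
Specific discharge q = 28.51 × 0.0012 = 0.03421 m/d
v = Ki/n = 28.51·0.0012/0.28 = 0.1222 m/d
Retardation R = 1 + ρ_b·K_d/n = 1 + 1.67×2.7/0.28 = 17.10
Contaminant velocity v_c = v/R = 0.1222/17.10 = 0.007144 m/d
t = L/v_c = 2180/0.007144 = 305100 d
   = 305100/365 = 836 yr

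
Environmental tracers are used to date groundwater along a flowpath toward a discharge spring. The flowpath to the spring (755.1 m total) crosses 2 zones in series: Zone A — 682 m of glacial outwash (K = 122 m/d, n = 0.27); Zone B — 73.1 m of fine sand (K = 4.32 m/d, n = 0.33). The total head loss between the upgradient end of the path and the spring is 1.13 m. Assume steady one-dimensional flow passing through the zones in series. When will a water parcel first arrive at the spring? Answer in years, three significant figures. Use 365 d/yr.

11.4 years

Steady 1-D flow in series ⇒ the Darcy flux q is identical in every zone and the zone head losses add (resistances L/K in series).
Σ(L/K) = 682/122 + 73.1/4.32 = 5.590 + 16.92 = 22.51 d
q = ΔH / Σ(L/K) = 1.13 / 22.51 = 0.05020 m/d (same in every zone)
Zone A: v = q/n = 0.05020/0.27 = 0.1859 m/d → t_A = 682/0.1859 = 3668 d
Zone B: v = q/n = 0.05020/0.33 = 0.1521 m/d → t_B = 73.1/0.1521 = 480.6 d
Total t = 3668 + 480.6 = 4149 d
   = 4149 / 365 = 11.4 yr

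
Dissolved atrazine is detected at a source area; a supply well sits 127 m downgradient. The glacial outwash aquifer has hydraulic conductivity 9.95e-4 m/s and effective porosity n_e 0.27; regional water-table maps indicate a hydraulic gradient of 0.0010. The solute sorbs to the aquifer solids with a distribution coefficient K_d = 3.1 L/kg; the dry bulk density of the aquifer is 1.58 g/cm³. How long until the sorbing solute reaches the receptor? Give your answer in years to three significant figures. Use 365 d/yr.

20.9 years

K = 9.95e-4 m/s × 86400 s/d = 85.97 m/d
Specific discharge q = 85.97 × 0.0010 = 0.08597 m/d
Seepage velocity v = q / n = 0.08597 / 0.27 = 0.3184 m/d
Retardation R = 1 + ρ_b·K_d/n = 1 + 1.58×3.1/0.27 = 19.14
Contaminant velocity v_c = v/R = 0.3184/19.14 = 0.01663 m/d
t = L/v_c = 127/0.01663 = 7635 d
   = 7635/365 = 20.9 yr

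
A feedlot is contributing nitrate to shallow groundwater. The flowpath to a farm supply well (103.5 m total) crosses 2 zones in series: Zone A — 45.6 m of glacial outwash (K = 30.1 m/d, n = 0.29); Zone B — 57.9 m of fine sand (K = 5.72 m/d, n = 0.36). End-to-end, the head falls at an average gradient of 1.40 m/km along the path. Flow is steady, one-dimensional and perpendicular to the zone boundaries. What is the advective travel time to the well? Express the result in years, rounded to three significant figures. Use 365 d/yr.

7.50 years

For zones in series the flux q is common to all zones; the equivalent conductivity is the harmonic (thickness-weighted) mean, K_eq = L_total / Σ(L_j/K_j).
Σ(L/K) = 45.6/30.1 + 57.9/5.72 = 1.515 + 10.12 = 11.64 d
K_eq = L_total / Σ(L/K) = 103.5 / 11.64 = 8.894 m/d
q = K_eq · i = 8.894 × 0.0014 = 0.01245 m/d (same in every zone)
Zone A: v = q/n = 0.01245/0.29 = 0.04294 m/d → t_A = 45.6/0.04294 = 1062 d
Zone B: v = q/n = 0.01245/0.36 = 0.03459 m/d → t_B = 57.9/0.03459 = 1674 d
Total t = 1062 + 1674 = 2736 d
   = 2736 / 365 = 7.50 yr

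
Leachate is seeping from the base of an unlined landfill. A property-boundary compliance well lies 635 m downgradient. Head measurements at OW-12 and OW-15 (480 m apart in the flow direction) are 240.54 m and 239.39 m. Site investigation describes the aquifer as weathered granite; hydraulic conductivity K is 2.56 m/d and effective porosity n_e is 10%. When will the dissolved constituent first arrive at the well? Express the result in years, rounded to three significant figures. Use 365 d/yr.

28.4 years

Hydraulic gradient i = (240.54 − 239.39) / 480 = 1.15 / 480 = 0.002396
Darcy flux q = K·i = 2.56 × 0.002396 = 0.006133 m/d
Average linear velocity = 0.006133 / 0.10 = 0.06133 m/d
t = L / v = 635 / 0.06133 = 10350 d
   = 10350 / 365 = 28.4 yr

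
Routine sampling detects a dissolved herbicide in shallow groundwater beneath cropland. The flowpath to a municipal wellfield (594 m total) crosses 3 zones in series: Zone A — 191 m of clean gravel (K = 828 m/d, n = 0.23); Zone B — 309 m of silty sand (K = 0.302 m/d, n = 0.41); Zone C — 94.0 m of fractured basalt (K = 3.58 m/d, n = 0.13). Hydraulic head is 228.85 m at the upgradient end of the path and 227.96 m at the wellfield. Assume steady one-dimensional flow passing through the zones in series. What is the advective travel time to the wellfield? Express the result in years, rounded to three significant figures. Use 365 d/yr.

Total head drop ΔH = 228.85 − 227.96 = 0.89 m
Continuity: the same q passes through each zone, so ΔH = q·Σ(L_j/K_j) — the zones act as resistances in series.
Σ(L/K) = 191/828 + 309/0.302 + 94.0/3.58 = 0.2307 + 1023 + 26.26 = 1050 d
q = ΔH / Σ(L/K) = 0.89 / 1050 = 8.479e-4 m/d (same in every zone)
Zone A: v = q/n = 8.479e-4/0.23 = 0.003686 m/d → t_A = 191/0.003686 = 51810 d
Zone B: v = q/n = 8.479e-4/0.41 = 0.002068 m/d → t_B = 309/0.002068 = 149400 d
Zone C: v = q/n = 8.479e-4/0.13 = 0.006522 m/d → t_C = 94.0/0.006522 = 14410 d
Total t = 51810 + 149400 + 14410 = 215600 d
   = 215600 / 365 = 591 yr

591 years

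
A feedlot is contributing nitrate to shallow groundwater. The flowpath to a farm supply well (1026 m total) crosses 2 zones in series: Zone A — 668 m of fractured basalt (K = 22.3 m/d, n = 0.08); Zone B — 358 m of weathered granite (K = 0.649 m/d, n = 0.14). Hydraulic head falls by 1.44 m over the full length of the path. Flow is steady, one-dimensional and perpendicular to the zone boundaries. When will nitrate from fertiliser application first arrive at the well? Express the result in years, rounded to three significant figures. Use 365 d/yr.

115 years

Steady 1-D flow in series ⇒ the Darcy flux q is identical in every zone and the zone head losses add (resistances L/K in series).
Σ(L/K) = 668/22.3 + 358/0.649 = 29.96 + 551.6 = 581.6 d
q = ΔH / Σ(L/K) = 1.44 / 581.6 = 0.002476 m/d (same in every zone)
Zone A: v = q/n = 0.002476/0.08 = 0.03095 m/d → t_A = 668/0.03095 = 21580 d
Zone B: v = q/n = 0.002476/0.14 = 0.01769 m/d → t_B = 358/0.01769 = 20240 d
Total t = 21580 + 20240 = 41820 d
   = 41820 / 365 = 115 yr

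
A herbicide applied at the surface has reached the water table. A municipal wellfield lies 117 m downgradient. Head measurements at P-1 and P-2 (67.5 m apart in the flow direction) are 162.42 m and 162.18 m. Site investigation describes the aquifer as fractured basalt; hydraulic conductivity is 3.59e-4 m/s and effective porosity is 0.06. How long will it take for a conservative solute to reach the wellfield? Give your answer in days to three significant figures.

63.7 days

Hydraulic gradient i = (162.42 − 162.18) / 67.5 = 0.24 / 67.5 = 0.003556
K = 3.59e-4 m/s × 86400 s/d = 31.02 m/d
Specific discharge q = 31.02 × 0.003556 = 0.1103 m/d
Seepage velocity v = q / n = 0.1103 / 0.06 = 1.838 m/d
t = L / v = 117 / 1.838 = 63.65 d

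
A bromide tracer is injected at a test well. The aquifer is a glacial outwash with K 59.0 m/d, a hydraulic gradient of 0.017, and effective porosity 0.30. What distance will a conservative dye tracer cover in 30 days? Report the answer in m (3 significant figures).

100 m

Specific discharge q = 59.0 × 0.017 = 1.003 m/d
v_s = q/n_e = 1.003/0.30 = 3.343 m/d
L = v × T = 3.343 × 30 = 100.3 m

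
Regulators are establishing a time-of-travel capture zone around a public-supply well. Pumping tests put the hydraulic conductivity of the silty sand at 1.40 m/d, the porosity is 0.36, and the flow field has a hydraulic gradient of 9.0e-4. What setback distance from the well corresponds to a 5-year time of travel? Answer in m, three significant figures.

Darcy flux q = K·i = 1.40 × 9.0e-4 = 0.001260 m/d
v_s = q/n_e = 0.001260/0.36 = 0.003500 m/d
T = 5 yr × 365 = 1825 d
L = v × T = 0.003500 × 1825 = 6.387 m

6.39 m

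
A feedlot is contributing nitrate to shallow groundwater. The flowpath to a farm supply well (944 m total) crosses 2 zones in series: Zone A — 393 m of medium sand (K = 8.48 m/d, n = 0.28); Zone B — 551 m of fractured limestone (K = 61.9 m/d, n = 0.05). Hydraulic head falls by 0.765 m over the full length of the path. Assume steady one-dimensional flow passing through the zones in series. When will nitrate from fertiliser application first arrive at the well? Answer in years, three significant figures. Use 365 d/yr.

27.2 years

Continuity: the same q passes through each zone, so ΔH = q·Σ(L_j/K_j) — the zones act as resistances in series.
Σ(L/K) = 393/8.48 + 551/61.9 = 46.34 + 8.901 = 55.25 d
q = ΔH / Σ(L/K) = 0.765 / 55.25 = 0.01385 m/d (same in every zone)
Zone A: v = q/n = 0.01385/0.28 = 0.04945 m/d → t_A = 393/0.04945 = 7947 d
Zone B: v = q/n = 0.01385/0.05 = 0.2769 m/d → t_B = 551/0.2769 = 1990 d
Total t = 7947 + 1990 = 9936 d
   = 9936 / 365 = 27.2 yr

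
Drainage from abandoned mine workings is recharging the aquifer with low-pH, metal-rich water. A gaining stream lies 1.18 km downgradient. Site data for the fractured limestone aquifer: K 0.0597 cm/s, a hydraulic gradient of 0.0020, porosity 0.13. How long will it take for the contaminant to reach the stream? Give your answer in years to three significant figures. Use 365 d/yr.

K = 0.0597 cm/s × 864 = 51.58 m/d
q = Ki = 51.58 × 0.0020 = 0.1032 m/d
Average linear velocity = 0.1032 / 0.13 = 0.7936 m/d
L = 1.18 km = 1180 m
t = L / v = 1180 / 0.7936 = 1487 d
   = 1487 / 365 = 4.07 yr

4.07 years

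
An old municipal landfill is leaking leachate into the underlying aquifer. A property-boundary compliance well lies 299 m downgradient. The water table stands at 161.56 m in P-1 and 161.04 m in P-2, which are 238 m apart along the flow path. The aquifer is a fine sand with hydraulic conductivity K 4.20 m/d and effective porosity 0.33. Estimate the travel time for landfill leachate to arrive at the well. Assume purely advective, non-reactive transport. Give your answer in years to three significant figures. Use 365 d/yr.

29.5 years

Hydraulic gradient i = (161.56 − 161.04) / 238 = 0.52 / 238 = 0.002185
Darcy flux q = K·i = 4.20 × 0.002185 = 0.009176 m/d
v_s = q/n_e = 0.009176/0.33 = 0.02781 m/d
t = L / v = 299 / 0.02781 = 10750 d
   = 10750 / 365 = 29.5 yr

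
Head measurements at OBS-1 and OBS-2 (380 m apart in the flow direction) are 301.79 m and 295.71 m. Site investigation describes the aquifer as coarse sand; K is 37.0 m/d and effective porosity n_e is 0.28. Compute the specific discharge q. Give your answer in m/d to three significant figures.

Hydraulic gradient i = (301.79 − 295.71) / 380 = 6.08 / 380 = 0.01600
Specific discharge q = 37.0 × 0.01600 = 0.5920 m/d

0.592 m/d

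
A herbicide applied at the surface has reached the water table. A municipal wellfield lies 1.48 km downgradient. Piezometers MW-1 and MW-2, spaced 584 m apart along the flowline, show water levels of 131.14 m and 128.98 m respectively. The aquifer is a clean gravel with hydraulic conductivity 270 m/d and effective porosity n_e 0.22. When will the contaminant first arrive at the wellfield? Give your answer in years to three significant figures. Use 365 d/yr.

Hydraulic gradient i = (131.14 − 128.98) / 584 = 2.16 / 584 = 0.003699
Specific discharge q = 270 × 0.003699 = 0.9986 m/d
Seepage velocity v = q / n = 0.9986 / 0.22 = 4.539 m/d
L = 1.48 km = 1480 m
t = L / v = 1480 / 4.539 = 326.0 d
   = 326.0 / 365 = 0.893 yr

0.893 years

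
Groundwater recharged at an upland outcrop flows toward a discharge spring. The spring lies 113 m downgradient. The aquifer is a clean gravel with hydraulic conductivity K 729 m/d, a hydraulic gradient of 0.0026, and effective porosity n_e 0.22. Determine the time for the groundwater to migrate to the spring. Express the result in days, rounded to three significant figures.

Darcy flux q = K·i = 729 × 0.0026 = 1.895 m/d
v = Ki/n = 729·0.0026/0.22 = 8.615 m/d
t = L / v = 113 / 8.615 = 13.12 d

13.1 days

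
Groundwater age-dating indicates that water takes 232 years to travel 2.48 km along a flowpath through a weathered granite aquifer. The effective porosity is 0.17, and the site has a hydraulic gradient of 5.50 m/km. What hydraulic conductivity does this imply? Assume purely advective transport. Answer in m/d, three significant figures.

t = 232 years = 84680 d
L = 2.48 km = 2480 m
v = L / t = 2480 / 84680 = 0.02929 m/d
K = v · n / i = 0.02929 × 0.17 / 0.0055 = 0.905 m/d

0.905 m/d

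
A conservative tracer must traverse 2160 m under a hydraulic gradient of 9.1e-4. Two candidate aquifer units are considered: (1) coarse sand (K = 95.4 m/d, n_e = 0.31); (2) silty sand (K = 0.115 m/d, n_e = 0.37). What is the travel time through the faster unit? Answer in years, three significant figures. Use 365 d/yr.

21.1 years

Unit 1 (coarse sand): v = 95.4×9.1e-4/0.31 = 0.2800 m/d, t = 2160/0.2800 = 7713 d
Unit 2 (silty sand): v = 0.115×9.1e-4/0.37 = 2.828e-4 m/d, t = 2160/2.828e-4 = 7.637e6 d
Faster: 7713 d / 365 = 21.1 yr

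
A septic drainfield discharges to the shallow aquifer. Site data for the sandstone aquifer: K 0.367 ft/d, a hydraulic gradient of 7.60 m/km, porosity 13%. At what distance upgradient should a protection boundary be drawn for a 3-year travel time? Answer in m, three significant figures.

7.16 m

K = 0.367 ft/d × 0.3048 = 0.1119 m/d
Specific discharge q = 0.1119 × 0.0076 = 8.501e-4 m/d
v_s = q/n_e = 8.501e-4/0.13 = 0.006540 m/d
T = 3 yr × 365 = 1095 d
L = v × T = 0.006540 × 1095 = 7.161 m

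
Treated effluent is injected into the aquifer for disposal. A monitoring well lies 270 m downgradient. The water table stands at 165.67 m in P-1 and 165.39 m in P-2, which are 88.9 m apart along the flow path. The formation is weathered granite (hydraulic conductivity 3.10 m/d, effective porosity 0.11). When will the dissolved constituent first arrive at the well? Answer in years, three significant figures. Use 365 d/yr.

Hydraulic gradient i = (165.67 − 165.39) / 88.9 = 0.28 / 88.9 = 0.003150
Specific discharge q = 3.10 × 0.003150 = 0.009764 m/d
Seepage velocity v = q / n = 0.009764 / 0.11 = 0.08876 m/d
t = L / v = 270 / 0.08876 = 3042 d
   = 3042 / 365 = 8.33 yr

8.33 years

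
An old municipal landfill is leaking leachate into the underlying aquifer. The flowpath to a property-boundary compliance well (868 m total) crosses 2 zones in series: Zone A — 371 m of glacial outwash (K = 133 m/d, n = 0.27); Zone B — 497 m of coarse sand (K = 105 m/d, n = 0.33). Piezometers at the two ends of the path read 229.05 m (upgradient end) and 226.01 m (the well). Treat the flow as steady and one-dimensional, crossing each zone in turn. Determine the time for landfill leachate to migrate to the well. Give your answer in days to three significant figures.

654 days

Total head drop ΔH = 229.05 − 226.01 = 3.04 m
Steady 1-D flow in series ⇒ the Darcy flux q is identical in every zone and the zone head losses add (resistances L/K in series).
Σ(L/K) = 371/133 + 497/105 = 2.789 + 4.733 = 7.523 d
q = ΔH / Σ(L/K) = 3.04 / 7.523 = 0.4041 m/d (same in every zone)
Zone A: v = q/n = 0.4041/0.27 = 1.497 m/d → t_A = 371/1.497 = 247.9 d
Zone B: v = q/n = 0.4041/0.33 = 1.225 m/d → t_B = 497/1.225 = 405.9 d
Total t = 247.9 + 405.9 = 653.7 d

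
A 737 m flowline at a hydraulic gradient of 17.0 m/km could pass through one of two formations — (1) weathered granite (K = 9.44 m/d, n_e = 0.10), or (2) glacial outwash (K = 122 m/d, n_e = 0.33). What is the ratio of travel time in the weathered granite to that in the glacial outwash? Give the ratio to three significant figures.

Unit 1 (weathered granite): v = 9.44×0.017/0.10 = 1.605 m/d, t = 737/1.605 = 459.2 d
Unit 2 (glacial outwash): v = 122×0.017/0.33 = 6.285 m/d, t = 737/6.285 = 117.3 d
t(weathered granite) / t(glacial outwash) = 459.2/117.3 = 3.92

3.92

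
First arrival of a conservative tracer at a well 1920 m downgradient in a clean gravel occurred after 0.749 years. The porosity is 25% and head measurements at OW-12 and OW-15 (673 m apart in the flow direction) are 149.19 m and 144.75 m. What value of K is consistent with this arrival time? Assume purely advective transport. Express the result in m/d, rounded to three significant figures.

266 m/d

Hydraulic gradient i = (149.19 − 144.75) / 673 = 4.44 / 673 = 0.006597
t = 0.749 years = 273.4 d
v = L / t = 1920 / 273.4 = 7.023 m/d
K = v · n / i = 7.023 × 0.25 / 0.006597 = 266 m/d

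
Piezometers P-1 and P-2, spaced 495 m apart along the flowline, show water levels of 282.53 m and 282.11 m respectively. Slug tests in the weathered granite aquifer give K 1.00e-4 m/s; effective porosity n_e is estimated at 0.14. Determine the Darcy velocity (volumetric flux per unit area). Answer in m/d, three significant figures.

Hydraulic gradient i = (282.53 − 282.11) / 495 = 0.42 / 495 = 8.485e-4
K = 1.00e-4 m/s × 86400 s/d = 8.640 m/d
Darcy flux q = K·i = 8.640 × 8.485e-4 = 0.007331 m/d

0.00733 m/d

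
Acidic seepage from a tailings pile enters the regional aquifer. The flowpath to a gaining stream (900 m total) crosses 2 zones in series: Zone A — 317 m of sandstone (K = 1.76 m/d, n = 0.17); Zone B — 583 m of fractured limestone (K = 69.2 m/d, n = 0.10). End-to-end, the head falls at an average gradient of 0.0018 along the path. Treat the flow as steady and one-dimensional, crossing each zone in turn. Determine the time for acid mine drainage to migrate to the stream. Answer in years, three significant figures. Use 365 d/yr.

35.8 years

Steady 1-D flow in series ⇒ the Darcy flux q is identical in every zone and the zone head losses add (resistances L/K in series).
Σ(L/K) = 317/1.76 + 583/69.2 = 180.1 + 8.425 = 188.5 d
K_eq = L_total / Σ(L/K) = 900 / 188.5 = 4.774 m/d
q = K_eq · i = 4.774 × 0.0018 = 0.008592 m/d (same in every zone)
Zone A: v = q/n = 0.008592/0.17 = 0.05054 m/d → t_A = 317/0.05054 = 6272 d
Zone B: v = q/n = 0.008592/0.10 = 0.08592 m/d → t_B = 583/0.08592 = 6785 d
Total t = 6272 + 6785 = 13060 d
   = 13060 / 365 = 35.8 yr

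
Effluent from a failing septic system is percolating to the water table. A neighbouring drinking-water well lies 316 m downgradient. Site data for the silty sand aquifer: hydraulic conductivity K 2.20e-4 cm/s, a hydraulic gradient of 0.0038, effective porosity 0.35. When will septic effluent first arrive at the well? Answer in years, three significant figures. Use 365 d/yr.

K = 2.20e-4 cm/s × 864 = 0.1901 m/d
Specific discharge q = 0.1901 × 0.0038 = 7.223e-4 m/d
v_s = q/n_e = 7.223e-4/0.35 = 0.002064 m/d
t = L / v = 316 / 0.002064 = 153100 d
   = 153100 / 365 = 420 yr

420 years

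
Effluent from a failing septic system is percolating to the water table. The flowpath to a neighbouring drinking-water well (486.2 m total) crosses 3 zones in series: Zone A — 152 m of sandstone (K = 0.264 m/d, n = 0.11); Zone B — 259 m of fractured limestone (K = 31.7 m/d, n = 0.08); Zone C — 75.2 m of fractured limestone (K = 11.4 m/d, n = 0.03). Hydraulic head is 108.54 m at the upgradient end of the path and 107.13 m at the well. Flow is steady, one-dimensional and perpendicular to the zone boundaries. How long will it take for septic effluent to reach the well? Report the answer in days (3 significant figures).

Total head drop ΔH = 108.54 − 107.13 = 1.41 m
Continuity: the same q passes through each zone, so ΔH = q·Σ(L_j/K_j) — the zones act as resistances in series.
Σ(L/K) = 152/0.264 + 259/31.7 + 75.2/11.4 = 575.8 + 8.170 + 6.596 = 590.5 d
q = ΔH / Σ(L/K) = 1.41 / 590.5 = 0.002388 m/d (same in every zone)
Zone A: v = q/n = 0.002388/0.11 = 0.02171 m/d → t_A = 152/0.02171 = 7003 d
Zone B: v = q/n = 0.002388/0.08 = 0.02985 m/d → t_B = 259/0.02985 = 8678 d
Zone C: v = q/n = 0.002388/0.03 = 0.07959 m/d → t_C = 75.2/0.07959 = 944.8 d
Total t = 7003 + 8678 + 944.8 = 16630 d

16600 days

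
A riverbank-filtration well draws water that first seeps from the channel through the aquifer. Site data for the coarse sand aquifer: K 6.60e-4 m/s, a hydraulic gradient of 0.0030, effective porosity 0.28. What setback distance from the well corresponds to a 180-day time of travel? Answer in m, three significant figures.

K = 6.60e-4 m/s × 86400 s/d = 57.02 m/d
Specific discharge q = 57.02 × 0.0030 = 0.1711 m/d
v = Ki/n = 57.02·0.0030/0.28 = 0.6110 m/d
L = v × T = 0.6110 × 180 = 110.0 m

110 m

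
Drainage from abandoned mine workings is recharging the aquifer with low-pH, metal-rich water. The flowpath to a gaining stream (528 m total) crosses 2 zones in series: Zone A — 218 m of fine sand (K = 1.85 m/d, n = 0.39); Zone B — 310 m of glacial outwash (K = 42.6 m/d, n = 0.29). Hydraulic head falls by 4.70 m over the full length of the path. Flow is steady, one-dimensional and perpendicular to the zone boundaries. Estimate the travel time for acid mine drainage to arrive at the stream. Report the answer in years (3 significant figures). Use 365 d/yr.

Continuity: the same q passes through each zone, so ΔH = q·Σ(L_j/K_j) — the zones act as resistances in series.
Σ(L/K) = 218/1.85 + 310/42.6 = 117.8 + 7.277 = 125.1 d
q = ΔH / Σ(L/K) = 4.70 / 125.1 = 0.03757 m/d (same in every zone)
Zone A: v = q/n = 0.03757/0.39 = 0.09632 m/d → t_A = 218/0.09632 = 2263 d
Zone B: v = q/n = 0.03757/0.29 = 0.1295 m/d → t_B = 310/0.1295 = 2393 d
Total t = 2263 + 2393 = 4656 d
   = 4656 / 365 = 12.8 yr

12.8 years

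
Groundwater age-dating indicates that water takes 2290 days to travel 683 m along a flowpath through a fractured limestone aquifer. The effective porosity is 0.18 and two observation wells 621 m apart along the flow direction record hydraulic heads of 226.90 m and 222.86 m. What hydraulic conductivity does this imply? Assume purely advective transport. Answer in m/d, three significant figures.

8.25 m/d

Hydraulic gradient i = (226.90 − 222.86) / 621 = 4.04 / 621 = 0.006506
v = L / t = 683 / 2290 = 0.2983 m/d
K = v · n / i = 0.2983 × 0.18 / 0.006506 = 8.25 m/d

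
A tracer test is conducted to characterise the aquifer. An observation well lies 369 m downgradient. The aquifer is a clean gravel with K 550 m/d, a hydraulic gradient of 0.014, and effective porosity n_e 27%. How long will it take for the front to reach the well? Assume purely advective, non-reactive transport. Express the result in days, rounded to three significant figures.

12.9 days

Specific discharge q = 550 × 0.014 = 7.700 m/d
Average linear velocity = 7.700 / 0.27 = 28.52 m/d
t = L / v = 369 / 28.52 = 12.94 d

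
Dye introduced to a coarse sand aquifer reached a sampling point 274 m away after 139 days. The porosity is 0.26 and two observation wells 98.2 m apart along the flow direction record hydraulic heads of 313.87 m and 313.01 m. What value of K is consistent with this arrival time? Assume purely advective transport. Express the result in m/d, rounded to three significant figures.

58.5 m/d

Hydraulic gradient i = (313.87 − 313.01) / 98.2 = 0.86 / 98.2 = 0.008758
v = L / t = 274 / 139 = 1.971 m/d
K = v · n / i = 1.971 × 0.26 / 0.008758 = 58.5 m/d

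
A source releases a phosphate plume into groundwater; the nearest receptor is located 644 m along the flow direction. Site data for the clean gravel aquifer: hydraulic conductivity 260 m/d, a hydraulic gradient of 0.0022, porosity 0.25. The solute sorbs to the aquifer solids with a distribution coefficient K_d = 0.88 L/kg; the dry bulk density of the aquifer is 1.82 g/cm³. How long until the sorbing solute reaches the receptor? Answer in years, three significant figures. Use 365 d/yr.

q = Ki = 260 × 0.0022 = 0.5720 m/d
v = Ki/n = 260·0.0022/0.25 = 2.288 m/d
Retardation R = 1 + ρ_b·K_d/n = 1 + 1.82×0.88/0.25 = 7.406
Contaminant velocity v_c = v/R = 2.288/7.406 = 0.3089 m/d
t = L/v_c = 644/0.3089 = 2085 d
   = 2085/365 = 5.71 yr

5.71 years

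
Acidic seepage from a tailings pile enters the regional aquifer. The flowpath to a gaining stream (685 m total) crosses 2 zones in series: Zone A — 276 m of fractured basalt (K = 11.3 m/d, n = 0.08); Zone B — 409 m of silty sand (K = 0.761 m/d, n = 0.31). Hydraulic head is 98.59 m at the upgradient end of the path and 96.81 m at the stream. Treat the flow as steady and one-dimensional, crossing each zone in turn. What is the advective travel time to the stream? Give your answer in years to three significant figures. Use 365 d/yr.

Total head drop ΔH = 98.59 − 96.81 = 1.78 m
Continuity: the same q passes through each zone, so ΔH = q·Σ(L_j/K_j) — the zones act as resistances in series.
Σ(L/K) = 276/11.3 + 409/0.761 = 24.42 + 537.5 = 561.9 d
q = ΔH / Σ(L/K) = 1.78 / 561.9 = 0.003168 m/d (same in every zone)
Zone A: v = q/n = 0.003168/0.08 = 0.03960 m/d → t_A = 276/0.03960 = 6970 d
Zone B: v = q/n = 0.003168/0.31 = 0.01022 m/d → t_B = 409/0.01022 = 40020 d
Total t = 6970 + 40020 = 46990 d
   = 46990 / 365 = 129 yr

129 years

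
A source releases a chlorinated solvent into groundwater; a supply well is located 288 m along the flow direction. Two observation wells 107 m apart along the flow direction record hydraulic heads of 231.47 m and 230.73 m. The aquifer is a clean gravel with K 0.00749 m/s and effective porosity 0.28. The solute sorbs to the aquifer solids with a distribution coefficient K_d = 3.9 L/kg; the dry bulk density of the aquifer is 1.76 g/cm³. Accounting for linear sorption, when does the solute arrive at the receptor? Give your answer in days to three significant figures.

Hydraulic gradient i = (231.47 − 230.73) / 107 = 0.74 / 107 = 0.006916
K = 0.00749 m/s × 86400 s/d = 647.1 m/d
q = Ki = 647.1 × 0.006916 = 4.476 m/d
v_s = q/n_e = 4.476/0.28 = 15.98 m/d
Retardation R = 1 + ρ_b·K_d/n = 1 + 1.76×3.9/0.28 = 25.51
Contaminant velocity v_c = v/R = 15.98/25.51 = 0.6265 m/d
t = L/v_c = 288/0.6265 = 459.7 d

460 days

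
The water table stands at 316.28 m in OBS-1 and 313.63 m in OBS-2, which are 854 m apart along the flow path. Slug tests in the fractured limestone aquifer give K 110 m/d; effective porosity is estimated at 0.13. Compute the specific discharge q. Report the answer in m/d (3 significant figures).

0.341 m/d

Hydraulic gradient i = (316.28 − 313.63) / 854 = 2.65 / 854 = 0.003103
Darcy flux q = K·i = 110 × 0.003103 = 0.3413 m/d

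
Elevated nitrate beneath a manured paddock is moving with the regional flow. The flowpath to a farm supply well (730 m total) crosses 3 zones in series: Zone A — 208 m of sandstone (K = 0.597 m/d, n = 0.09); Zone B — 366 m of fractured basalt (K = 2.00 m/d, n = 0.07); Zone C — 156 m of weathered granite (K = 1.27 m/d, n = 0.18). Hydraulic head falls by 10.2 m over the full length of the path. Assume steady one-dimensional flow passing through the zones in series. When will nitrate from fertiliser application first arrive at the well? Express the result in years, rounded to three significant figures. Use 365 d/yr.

12.7 years

Steady 1-D flow in series ⇒ the Darcy flux q is identical in every zone and the zone head losses add (resistances L/K in series).
Σ(L/K) = 208/0.597 + 366/2.00 + 156/1.27 = 348.4 + 183.0 + 122.8 = 654.2 d
q = ΔH / Σ(L/K) = 10.2 / 654.2 = 0.01559 m/d (same in every zone)
Zone A: v = q/n = 0.01559/0.09 = 0.1732 m/d → t_A = 208/0.1732 = 1201 d
Zone B: v = q/n = 0.01559/0.07 = 0.2227 m/d → t_B = 366/0.2227 = 1643 d
Zone C: v = q/n = 0.01559/0.18 = 0.08661 m/d → t_C = 156/0.08661 = 1801 d
Total t = 1201 + 1643 + 1801 = 4645 d
   = 4645 / 365 = 12.7 yr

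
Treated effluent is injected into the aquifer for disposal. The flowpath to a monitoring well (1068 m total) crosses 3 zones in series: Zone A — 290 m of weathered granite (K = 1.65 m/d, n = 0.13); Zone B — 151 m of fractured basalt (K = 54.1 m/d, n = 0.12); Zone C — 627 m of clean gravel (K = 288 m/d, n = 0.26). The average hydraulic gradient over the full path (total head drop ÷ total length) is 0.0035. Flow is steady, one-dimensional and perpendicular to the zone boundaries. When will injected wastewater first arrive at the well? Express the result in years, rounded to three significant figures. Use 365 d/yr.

29.0 years

For zones in series the flux q is common to all zones; the equivalent conductivity is the harmonic (thickness-weighted) mean, K_eq = L_total / Σ(L_j/K_j).
Σ(L/K) = 290/1.65 + 151/54.1 + 627/288 = 175.8 + 2.791 + 2.177 = 180.7 d
K_eq = L_total / Σ(L/K) = 1068 / 180.7 = 5.910 m/d
q = K_eq · i = 5.910 × 0.0035 = 0.02068 m/d (same in every zone)
Zone A: v = q/n = 0.02068/0.13 = 0.1591 m/d → t_A = 290/0.1591 = 1823 d
Zone B: v = q/n = 0.02068/0.12 = 0.1724 m/d → t_B = 151/0.1724 = 876.1 d
Zone C: v = q/n = 0.02068/0.26 = 0.07955 m/d → t_C = 627/0.07955 = 7882 d
Total t = 1823 + 876.1 + 7882 = 10580 d
   = 10580 / 365 = 29.0 yr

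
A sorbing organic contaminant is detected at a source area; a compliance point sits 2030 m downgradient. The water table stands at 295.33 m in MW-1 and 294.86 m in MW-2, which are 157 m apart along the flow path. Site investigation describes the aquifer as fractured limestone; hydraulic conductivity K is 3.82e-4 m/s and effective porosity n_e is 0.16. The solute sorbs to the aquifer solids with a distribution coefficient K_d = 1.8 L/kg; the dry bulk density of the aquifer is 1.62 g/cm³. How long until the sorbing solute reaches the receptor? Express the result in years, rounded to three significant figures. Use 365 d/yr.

173 years

Hydraulic gradient i = (295.33 − 294.86) / 157 = 0.47 / 157 = 0.002994
K = 3.82e-4 m/s × 86400 s/d = 33.00 m/d
Darcy flux q = K·i = 33.00 × 0.002994 = 0.09880 m/d
v_s = q/n_e = 0.09880/0.16 = 0.6175 m/d
Retardation R = 1 + ρ_b·K_d/n = 1 + 1.62×1.8/0.16 = 19.23
Contaminant velocity v_c = v/R = 0.6175/19.23 = 0.03212 m/d
t = L/v_c = 2030/0.03212 = 63200 d
   = 63200/365 = 173 yr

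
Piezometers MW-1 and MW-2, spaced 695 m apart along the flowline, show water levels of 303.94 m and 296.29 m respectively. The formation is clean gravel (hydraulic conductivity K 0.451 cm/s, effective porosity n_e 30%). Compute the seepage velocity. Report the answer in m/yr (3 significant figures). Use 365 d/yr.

5220 m/yr

Hydraulic gradient i = (303.94 − 296.29) / 695 = 7.65 / 695 = 0.01101
K = 0.451 cm/s × 864 = 389.7 m/d
Darcy flux q = K·i = 389.7 × 0.01101 = 4.289 m/d
Average linear velocity = 4.289 / 0.30 = 14.30 m/d
   = 14.30 × 365 = 5220 m/yr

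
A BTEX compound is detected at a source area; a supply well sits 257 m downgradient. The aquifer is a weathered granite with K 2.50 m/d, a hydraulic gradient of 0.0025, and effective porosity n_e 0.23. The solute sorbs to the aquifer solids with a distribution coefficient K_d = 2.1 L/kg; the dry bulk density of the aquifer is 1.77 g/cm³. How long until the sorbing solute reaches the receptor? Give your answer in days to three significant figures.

q = Ki = 2.50 × 0.0025 = 0.006250 m/d
Seepage velocity v = q / n = 0.006250 / 0.23 = 0.02717 m/d
Retardation R = 1 + ρ_b·K_d/n = 1 + 1.77×2.1/0.23 = 17.16
Contaminant velocity v_c = v/R = 0.02717/17.16 = 0.001583 m/d
t = L/v_c = 257/0.001583 = 162300 d

162000 days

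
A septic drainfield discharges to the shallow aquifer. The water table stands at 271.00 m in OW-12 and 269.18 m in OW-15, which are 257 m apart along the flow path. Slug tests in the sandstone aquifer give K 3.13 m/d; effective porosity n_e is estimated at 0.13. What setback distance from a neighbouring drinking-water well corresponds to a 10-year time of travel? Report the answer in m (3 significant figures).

Hydraulic gradient i = (271.00 − 269.18) / 257 = 1.82 / 257 = 0.007082
q = Ki = 3.13 × 0.007082 = 0.02217 m/d
v_s = q/n_e = 0.02217/0.13 = 0.1705 m/d
T = 10 yr × 365 = 3650 d
L = v × T = 0.1705 × 3650 = 622.3 m

622 m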